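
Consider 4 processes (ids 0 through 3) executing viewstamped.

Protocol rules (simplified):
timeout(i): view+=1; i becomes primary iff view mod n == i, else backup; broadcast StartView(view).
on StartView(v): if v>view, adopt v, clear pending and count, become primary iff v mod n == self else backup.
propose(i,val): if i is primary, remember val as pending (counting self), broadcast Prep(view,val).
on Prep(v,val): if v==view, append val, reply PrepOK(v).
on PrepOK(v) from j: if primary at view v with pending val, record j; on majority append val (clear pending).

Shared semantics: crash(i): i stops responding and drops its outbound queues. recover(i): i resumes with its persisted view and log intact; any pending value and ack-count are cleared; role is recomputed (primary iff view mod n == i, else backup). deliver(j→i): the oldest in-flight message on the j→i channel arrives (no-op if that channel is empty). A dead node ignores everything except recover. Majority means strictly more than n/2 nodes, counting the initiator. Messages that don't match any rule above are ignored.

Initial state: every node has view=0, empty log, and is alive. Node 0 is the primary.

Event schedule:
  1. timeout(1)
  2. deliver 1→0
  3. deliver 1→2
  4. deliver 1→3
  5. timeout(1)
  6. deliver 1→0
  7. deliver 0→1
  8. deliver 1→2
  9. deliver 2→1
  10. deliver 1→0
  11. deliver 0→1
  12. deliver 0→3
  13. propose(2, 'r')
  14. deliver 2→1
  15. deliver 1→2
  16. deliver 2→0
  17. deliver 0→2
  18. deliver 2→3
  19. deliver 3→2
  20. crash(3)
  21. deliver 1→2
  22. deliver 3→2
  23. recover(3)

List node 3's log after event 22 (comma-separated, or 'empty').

after 1 — timeout(1): n1:prim/v1/[-]
after 2 — deliver 1→0: n0:back/v1/[-]
after 3 — deliver 1→2: n2:back/v1/[-]
after 4 — deliver 1→3: n3:back/v1/[-]
after 5 — timeout(1): n1:back/v2/[-]
after 6 — deliver 1→0: n0:back/v2/[-]
after 7 — deliver 0→1: ·
after 8 — deliver 1→2: n2:prim/v2/[-]
after 9 — deliver 2→1: ·
after 10 — deliver 1→0: ·
after 11 — deliver 0→1: ·
after 12 — deliver 0→3: ·
after 13 — propose(2,'r'): ·
after 14 — deliver 2→1: n1:back/v2/[r]
after 15 — deliver 1→2: ·
after 16 — deliver 2→0: n0:back/v2/[r]
after 17 — deliver 0→2: n2:prim/v2/[r]
after 18 — deliver 2→3: ·
after 19 — deliver 3→2: ·
after 20 — crash(3): n3:✗back/v1/[-]
after 21 — deliver 1→2: ·
after 22 — deliver 3→2: ·

empty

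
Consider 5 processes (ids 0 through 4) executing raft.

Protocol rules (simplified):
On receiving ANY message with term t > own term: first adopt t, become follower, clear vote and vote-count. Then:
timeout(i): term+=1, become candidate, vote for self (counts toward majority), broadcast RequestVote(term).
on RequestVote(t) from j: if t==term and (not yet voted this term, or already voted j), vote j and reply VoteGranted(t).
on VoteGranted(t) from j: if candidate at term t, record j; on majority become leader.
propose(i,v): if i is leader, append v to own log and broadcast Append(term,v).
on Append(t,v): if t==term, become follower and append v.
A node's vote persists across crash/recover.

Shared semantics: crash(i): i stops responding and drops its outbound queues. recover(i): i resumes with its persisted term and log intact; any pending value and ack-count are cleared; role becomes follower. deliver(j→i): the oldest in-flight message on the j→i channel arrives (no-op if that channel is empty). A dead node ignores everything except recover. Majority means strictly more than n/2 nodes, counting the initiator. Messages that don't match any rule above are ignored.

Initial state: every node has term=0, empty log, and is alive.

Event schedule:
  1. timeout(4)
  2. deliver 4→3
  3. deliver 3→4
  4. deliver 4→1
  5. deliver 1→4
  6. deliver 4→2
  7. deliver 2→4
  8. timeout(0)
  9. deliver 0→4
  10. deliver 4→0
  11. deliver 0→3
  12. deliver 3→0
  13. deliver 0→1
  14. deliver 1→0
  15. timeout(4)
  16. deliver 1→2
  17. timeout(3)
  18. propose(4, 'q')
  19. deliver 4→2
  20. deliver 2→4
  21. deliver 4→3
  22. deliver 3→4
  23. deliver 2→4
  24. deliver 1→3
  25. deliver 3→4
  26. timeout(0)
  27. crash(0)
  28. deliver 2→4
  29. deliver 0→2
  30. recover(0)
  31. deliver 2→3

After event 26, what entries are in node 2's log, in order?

empty

[1] timeout(4) → N4(cand t1 [-])
[2] deliver 4→3 → N3(foll t1 [-])
[3] deliver 3→4 → ∅
[4] deliver 4→1 → N1(foll t1 [-])
[5] deliver 1→4 → N4(lead t1 [-])
[6] deliver 4→2 → N2(foll t1 [-])
[7] deliver 2→4 → ∅
[8] timeout(0) → N0(cand t1 [-])
[9] deliver 0→4 → ∅
[10] deliver 4→0 → ∅
[11] deliver 0→3 → ∅
[12] deliver 3→0 → ∅
[13] deliver 0→1 → ∅
[14] deliver 1→0 → ∅
[15] timeout(4) → N4(cand t2 [-])
[16] deliver 1→2 → ∅
[17] timeout(3) → N3(cand t2 [-])
[18] propose(4,'q') → ∅
[19] deliver 4→2 → N2(foll t2 [-])
[20] deliver 2→4 → ∅
[21] deliver 4→3 → ∅
[22] deliver 3→4 → ∅
[23] deliver 2→4 → ∅
[24] deliver 1→3 → ∅
[25] deliver 3→4 → ∅
[26] timeout(0) → N0(cand t2 [-])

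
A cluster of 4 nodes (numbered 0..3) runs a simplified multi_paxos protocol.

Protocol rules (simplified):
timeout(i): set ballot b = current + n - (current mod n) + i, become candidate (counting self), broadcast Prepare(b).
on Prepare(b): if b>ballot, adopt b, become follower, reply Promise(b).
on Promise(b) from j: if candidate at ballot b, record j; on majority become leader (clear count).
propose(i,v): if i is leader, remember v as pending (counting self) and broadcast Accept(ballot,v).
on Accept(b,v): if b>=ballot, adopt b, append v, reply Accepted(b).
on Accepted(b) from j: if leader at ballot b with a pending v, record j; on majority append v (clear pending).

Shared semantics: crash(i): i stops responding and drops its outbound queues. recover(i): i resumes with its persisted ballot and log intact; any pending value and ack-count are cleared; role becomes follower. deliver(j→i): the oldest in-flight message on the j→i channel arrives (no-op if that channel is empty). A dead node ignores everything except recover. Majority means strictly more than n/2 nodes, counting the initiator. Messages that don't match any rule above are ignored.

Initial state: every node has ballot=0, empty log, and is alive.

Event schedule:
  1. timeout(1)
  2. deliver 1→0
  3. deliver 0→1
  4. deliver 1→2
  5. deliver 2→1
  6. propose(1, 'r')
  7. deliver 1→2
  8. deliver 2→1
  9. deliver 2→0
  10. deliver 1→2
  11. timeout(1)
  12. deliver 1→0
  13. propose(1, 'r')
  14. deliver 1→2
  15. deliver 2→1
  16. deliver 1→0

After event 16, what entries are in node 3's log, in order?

step 1 timeout(1): 1={cand,b=5,log=-}
step 2 deliver 1→0: 0={foll,b=5,log=-}
step 3 deliver 0→1: —
step 4 deliver 1→2: 2={foll,b=5,log=-}
step 5 deliver 2→1: 1={lead,b=5,log=-}
step 6 propose(1,'r'): —
step 7 deliver 1→2: 2={foll,b=5,log=r}
step 8 deliver 2→1: —
step 9 deliver 2→0: —
step 10 deliver 1→2: —
step 11 timeout(1): 1={cand,b=9,log=-}
step 12 deliver 1→0: 0={foll,b=5,log=r}
step 13 propose(1,'r'): —
step 14 deliver 1→2: 2={foll,b=9,log=r}
step 15 deliver 2→1: —
step 16 deliver 1→0: 0={foll,b=9,log=r}

empty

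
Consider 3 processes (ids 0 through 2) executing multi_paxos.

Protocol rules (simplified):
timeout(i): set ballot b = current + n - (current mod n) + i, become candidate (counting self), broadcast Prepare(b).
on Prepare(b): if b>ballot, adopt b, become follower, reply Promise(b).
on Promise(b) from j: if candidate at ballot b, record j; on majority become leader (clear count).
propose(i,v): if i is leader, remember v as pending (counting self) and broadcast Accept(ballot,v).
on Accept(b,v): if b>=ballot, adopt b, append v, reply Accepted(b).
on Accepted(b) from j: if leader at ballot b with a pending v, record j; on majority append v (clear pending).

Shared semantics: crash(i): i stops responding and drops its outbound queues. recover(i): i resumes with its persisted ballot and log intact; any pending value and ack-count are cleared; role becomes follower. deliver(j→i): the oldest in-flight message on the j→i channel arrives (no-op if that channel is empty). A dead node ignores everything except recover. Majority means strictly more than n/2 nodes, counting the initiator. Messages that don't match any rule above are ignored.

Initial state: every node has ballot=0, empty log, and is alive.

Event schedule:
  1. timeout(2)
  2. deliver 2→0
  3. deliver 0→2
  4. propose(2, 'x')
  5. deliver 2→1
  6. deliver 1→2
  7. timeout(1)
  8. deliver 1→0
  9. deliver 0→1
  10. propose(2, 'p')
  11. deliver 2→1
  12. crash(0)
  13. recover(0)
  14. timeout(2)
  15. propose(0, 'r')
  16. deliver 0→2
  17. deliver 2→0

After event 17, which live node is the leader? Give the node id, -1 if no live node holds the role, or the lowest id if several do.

e1 timeout(2): 2[cand,b=5,-]
e2 deliver 2→0: 0[foll,b=5,-]
e3 deliver 0→2: 2[lead,b=5,-]
e4 propose(2,'x'): ·
e5 deliver 2→1: 1[foll,b=5,-]
e6 deliver 1→2: ·
e7 timeout(1): 1[cand,b=7,-]
e8 deliver 1→0: 0[foll,b=7,-]
e9 deliver 0→1: 1[lead,b=7,-]
e10 propose(2,'p'): ·
e11 deliver 2→1: ·
e12 crash(0): 0[✗foll,b=7,-]
e13 recover(0): 0[foll,b=7,-]
e14 timeout(2): 2[cand,b=8,-]
e15 propose(0,'r'): ·
e16 deliver 0→2: ·
e17 deliver 2→0: ·

1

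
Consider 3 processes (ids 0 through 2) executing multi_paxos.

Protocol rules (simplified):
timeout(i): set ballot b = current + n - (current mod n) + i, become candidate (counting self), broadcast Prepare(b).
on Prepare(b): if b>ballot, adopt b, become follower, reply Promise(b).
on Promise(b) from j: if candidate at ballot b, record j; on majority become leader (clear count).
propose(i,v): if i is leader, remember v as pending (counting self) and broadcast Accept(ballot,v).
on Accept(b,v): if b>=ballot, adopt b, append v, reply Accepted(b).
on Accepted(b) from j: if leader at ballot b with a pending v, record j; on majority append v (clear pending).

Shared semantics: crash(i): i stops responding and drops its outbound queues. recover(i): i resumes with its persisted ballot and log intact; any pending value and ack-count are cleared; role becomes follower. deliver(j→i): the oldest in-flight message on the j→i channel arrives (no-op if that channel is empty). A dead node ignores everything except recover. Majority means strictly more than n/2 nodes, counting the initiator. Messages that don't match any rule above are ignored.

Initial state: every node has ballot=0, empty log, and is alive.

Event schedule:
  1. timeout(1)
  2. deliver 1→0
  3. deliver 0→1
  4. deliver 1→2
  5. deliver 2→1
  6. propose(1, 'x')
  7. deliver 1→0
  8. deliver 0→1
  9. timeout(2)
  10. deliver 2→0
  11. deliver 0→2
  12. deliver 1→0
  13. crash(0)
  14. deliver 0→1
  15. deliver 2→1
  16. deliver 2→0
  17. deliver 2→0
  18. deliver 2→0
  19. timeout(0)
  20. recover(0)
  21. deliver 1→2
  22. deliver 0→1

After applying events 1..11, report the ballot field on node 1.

4

1. timeout(1):  <1:cand b4 ->
2. deliver 1→0:  <0:foll b4 ->
3. deliver 0→1:  <1:lead b4 ->
4. deliver 1→2:  <2:foll b4 ->
5. deliver 2→1:  nop
6. propose(1,'x'):  nop
7. deliver 1→0:  <0:foll b4 x>
8. deliver 0→1:  <1:lead b4 x>
9. timeout(2):  <2:cand b8 ->
10. deliver 2→0:  <0:foll b8 x>
11. deliver 0→2:  <2:lead b8 ->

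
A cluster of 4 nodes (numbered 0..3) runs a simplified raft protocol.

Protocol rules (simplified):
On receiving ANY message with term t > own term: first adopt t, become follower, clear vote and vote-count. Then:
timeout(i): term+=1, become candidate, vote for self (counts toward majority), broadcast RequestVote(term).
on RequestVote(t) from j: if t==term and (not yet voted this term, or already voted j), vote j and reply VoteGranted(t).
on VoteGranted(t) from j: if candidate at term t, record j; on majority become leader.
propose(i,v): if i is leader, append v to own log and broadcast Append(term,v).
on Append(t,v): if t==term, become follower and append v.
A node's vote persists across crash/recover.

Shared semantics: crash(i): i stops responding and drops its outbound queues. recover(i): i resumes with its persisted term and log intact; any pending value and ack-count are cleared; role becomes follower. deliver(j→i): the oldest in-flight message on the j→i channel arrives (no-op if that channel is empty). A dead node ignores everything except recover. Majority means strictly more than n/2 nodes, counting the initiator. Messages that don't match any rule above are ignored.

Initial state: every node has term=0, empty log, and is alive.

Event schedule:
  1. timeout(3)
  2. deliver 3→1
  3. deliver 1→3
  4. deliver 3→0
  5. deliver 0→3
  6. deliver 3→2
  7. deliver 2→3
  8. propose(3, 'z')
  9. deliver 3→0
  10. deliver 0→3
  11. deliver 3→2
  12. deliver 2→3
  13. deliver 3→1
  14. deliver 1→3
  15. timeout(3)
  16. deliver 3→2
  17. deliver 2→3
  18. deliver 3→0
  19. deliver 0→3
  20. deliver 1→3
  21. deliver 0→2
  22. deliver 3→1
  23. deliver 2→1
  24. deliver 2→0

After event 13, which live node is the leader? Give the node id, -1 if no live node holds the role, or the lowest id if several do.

[1] timeout(3) → N3(cand t1 [-])
[2] deliver 3→1 → N1(foll t1 [-])
[3] deliver 1→3 → ∅
[4] deliver 3→0 → N0(foll t1 [-])
[5] deliver 0→3 → N3(lead t1 [-])
[6] deliver 3→2 → N2(foll t1 [-])
[7] deliver 2→3 → ∅
[8] propose(3,'z') → N3(lead t1 [z])
[9] deliver 3→0 → N0(foll t1 [z])
[10] deliver 0→3 → ∅
[11] deliver 3→2 → N2(foll t1 [z])
[12] deliver 2→3 → ∅
[13] deliver 3→1 → N1(foll t1 [z])

3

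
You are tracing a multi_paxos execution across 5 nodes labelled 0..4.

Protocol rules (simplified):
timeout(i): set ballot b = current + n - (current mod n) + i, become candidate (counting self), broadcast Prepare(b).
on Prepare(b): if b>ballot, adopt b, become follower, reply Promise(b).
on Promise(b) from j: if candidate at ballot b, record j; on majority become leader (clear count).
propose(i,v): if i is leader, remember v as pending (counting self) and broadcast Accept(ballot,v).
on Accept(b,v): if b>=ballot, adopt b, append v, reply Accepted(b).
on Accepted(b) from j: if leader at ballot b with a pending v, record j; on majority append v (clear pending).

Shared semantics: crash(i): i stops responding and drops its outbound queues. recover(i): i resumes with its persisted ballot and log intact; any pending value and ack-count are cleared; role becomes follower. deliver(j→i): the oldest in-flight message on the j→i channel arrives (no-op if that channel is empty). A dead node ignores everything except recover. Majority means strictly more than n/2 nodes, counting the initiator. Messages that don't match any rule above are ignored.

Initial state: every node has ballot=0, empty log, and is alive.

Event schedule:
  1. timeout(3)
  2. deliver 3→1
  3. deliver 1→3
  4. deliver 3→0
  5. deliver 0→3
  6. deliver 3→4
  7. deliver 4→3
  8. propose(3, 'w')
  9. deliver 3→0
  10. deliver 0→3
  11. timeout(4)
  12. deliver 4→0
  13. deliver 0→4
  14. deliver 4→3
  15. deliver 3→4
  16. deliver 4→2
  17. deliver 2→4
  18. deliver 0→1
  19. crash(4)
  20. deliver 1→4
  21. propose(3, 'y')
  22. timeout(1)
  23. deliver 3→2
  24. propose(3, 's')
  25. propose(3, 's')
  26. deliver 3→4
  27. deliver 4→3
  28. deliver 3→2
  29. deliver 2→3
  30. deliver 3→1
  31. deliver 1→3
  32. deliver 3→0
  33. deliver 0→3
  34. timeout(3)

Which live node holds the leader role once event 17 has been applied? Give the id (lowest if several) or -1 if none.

[1] timeout(3) → N3(cand b8 [-])
[2] deliver 3→1 → N1(foll b8 [-])
[3] deliver 1→3 → ∅
[4] deliver 3→0 → N0(foll b8 [-])
[5] deliver 0→3 → N3(lead b8 [-])
[6] deliver 3→4 → N4(foll b8 [-])
[7] deliver 4→3 → ∅
[8] propose(3,'w') → ∅
[9] deliver 3→0 → N0(foll b8 [w])
[10] deliver 0→3 → ∅
[11] timeout(4) → N4(cand b14 [-])
[12] deliver 4→0 → N0(foll b14 [w])
[13] deliver 0→4 → ∅
[14] deliver 4→3 → N3(foll b14 [-])
[15] deliver 3→4 → ∅
[16] deliver 4→2 → N2(foll b14 [-])
[17] deliver 2→4 → N4(lead b14 [-])

4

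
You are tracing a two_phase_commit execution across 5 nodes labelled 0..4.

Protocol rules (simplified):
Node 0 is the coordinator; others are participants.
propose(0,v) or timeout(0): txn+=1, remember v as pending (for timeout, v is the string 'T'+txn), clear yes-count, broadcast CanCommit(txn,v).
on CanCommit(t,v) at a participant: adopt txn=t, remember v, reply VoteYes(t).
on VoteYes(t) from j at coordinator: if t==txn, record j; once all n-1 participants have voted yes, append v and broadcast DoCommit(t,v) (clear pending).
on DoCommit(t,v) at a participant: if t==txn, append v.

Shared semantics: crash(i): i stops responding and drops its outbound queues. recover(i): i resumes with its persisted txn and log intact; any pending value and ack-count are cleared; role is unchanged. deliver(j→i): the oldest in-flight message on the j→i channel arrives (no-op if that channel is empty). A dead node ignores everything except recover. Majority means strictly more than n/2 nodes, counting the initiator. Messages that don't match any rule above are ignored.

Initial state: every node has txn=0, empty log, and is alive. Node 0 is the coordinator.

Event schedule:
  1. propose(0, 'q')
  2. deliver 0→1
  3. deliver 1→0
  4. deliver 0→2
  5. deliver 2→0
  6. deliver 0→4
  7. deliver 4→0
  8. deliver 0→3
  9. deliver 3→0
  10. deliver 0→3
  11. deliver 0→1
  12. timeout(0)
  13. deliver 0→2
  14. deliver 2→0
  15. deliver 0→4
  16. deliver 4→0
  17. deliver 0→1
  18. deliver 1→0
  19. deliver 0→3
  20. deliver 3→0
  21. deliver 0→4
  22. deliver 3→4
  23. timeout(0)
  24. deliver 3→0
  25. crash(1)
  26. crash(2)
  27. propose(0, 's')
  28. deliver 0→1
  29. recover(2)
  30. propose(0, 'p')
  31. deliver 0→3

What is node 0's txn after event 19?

2

e1 propose(0,'q'): 0[coor,t=1,-]
e2 deliver 0→1: 1[part,t=1,-]
e3 deliver 1→0: ·
e4 deliver 0→2: 2[part,t=1,-]
e5 deliver 2→0: ·
e6 deliver 0→4: 4[part,t=1,-]
e7 deliver 4→0: ·
e8 deliver 0→3: 3[part,t=1,-]
e9 deliver 3→0: 0[coor,t=1,q]
e10 deliver 0→3: 3[part,t=1,q]
e11 deliver 0→1: 1[part,t=1,q]
e12 timeout(0): 0[coor,t=2,q]
e13 deliver 0→2: 2[part,t=1,q]
e14 deliver 2→0: ·
e15 deliver 0→4: 4[part,t=1,q]
e16 deliver 4→0: ·
e17 deliver 0→1: 1[part,t=2,q]
e18 deliver 1→0: ·
e19 deliver 0→3: 3[part,t=2,q]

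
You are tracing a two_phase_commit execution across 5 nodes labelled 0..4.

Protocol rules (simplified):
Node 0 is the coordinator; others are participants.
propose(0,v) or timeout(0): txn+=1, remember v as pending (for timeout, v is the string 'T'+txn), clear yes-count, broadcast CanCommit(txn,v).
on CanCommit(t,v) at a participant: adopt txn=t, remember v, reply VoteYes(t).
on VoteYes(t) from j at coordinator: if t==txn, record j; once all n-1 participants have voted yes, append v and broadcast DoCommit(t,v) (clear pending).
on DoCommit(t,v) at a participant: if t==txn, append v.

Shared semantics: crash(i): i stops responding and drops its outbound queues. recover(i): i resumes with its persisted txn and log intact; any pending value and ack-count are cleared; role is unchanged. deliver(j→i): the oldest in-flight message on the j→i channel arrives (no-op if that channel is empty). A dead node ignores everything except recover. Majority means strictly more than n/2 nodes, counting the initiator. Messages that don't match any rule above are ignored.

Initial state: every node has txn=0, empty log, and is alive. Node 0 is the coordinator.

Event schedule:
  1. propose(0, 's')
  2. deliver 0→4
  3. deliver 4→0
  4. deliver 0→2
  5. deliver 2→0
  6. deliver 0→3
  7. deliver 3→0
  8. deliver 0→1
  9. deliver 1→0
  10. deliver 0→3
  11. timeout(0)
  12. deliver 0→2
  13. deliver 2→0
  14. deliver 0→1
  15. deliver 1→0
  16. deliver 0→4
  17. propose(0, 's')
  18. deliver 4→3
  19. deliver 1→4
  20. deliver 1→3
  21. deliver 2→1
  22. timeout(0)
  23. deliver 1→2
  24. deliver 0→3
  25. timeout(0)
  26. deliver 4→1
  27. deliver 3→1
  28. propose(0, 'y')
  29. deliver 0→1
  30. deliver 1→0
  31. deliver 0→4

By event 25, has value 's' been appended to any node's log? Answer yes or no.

1. propose(0,'s'):  <0:coor t1 ->
2. deliver 0→4:  <4:part t1 ->
3. deliver 4→0:  nop
4. deliver 0→2:  <2:part t1 ->
5. deliver 2→0:  nop
6. deliver 0→3:  <3:part t1 ->
7. deliver 3→0:  nop
8. deliver 0→1:  <1:part t1 ->
9. deliver 1→0:  <0:coor t1 s>
10. deliver 0→3:  <3:part t1 s>
11. timeout(0):  <0:coor t2 s>
12. deliver 0→2:  <2:part t1 s>
13. deliver 2→0:  nop
14. deliver 0→1:  <1:part t1 s>
15. deliver 1→0:  nop
16. deliver 0→4:  <4:part t1 s>
17. propose(0,'s'):  <0:coor t3 s>
18. deliver 4→3:  nop
19. deliver 1→4:  nop
20. deliver 1→3:  nop
21. deliver 2→1:  nop
22. timeout(0):  <0:coor t4 s>
23. deliver 1→2:  nop
24. deliver 0→3:  <3:part t2 s>
25. timeout(0):  <0:coor t5 s>

yes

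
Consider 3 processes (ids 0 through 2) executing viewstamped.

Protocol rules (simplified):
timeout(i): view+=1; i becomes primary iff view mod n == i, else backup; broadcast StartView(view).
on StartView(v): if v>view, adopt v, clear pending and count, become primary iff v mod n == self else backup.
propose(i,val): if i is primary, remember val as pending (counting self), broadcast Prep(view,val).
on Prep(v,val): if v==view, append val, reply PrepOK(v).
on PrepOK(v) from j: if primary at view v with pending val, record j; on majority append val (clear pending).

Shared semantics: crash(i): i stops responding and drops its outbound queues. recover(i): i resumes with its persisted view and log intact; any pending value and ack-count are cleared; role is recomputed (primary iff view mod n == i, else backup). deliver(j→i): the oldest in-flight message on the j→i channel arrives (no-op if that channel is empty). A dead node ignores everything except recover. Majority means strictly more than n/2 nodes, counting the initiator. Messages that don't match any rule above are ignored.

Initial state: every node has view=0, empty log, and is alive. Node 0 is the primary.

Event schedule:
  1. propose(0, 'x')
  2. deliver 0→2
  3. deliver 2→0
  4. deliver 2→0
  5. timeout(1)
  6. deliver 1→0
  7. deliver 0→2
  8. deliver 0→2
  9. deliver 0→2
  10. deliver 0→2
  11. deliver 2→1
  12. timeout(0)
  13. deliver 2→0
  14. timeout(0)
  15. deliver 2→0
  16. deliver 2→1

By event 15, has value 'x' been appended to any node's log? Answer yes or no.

step 1 propose(0,'x'): —
step 2 deliver 0→2: 2={back,v=0,log=x}
step 3 deliver 2→0: 0={prim,v=0,log=x}
step 4 deliver 2→0: —
step 5 timeout(1): 1={prim,v=1,log=-}
step 6 deliver 1→0: 0={back,v=1,log=x}
step 7 deliver 0→2: —
step 8 deliver 0→2: —
step 9 deliver 0→2: —
step 10 deliver 0→2: —
step 11 deliver 2→1: —
step 12 timeout(0): 0={back,v=2,log=x}
step 13 deliver 2→0: —
step 14 timeout(0): 0={prim,v=3,log=x}
step 15 deliver 2→0: —

yes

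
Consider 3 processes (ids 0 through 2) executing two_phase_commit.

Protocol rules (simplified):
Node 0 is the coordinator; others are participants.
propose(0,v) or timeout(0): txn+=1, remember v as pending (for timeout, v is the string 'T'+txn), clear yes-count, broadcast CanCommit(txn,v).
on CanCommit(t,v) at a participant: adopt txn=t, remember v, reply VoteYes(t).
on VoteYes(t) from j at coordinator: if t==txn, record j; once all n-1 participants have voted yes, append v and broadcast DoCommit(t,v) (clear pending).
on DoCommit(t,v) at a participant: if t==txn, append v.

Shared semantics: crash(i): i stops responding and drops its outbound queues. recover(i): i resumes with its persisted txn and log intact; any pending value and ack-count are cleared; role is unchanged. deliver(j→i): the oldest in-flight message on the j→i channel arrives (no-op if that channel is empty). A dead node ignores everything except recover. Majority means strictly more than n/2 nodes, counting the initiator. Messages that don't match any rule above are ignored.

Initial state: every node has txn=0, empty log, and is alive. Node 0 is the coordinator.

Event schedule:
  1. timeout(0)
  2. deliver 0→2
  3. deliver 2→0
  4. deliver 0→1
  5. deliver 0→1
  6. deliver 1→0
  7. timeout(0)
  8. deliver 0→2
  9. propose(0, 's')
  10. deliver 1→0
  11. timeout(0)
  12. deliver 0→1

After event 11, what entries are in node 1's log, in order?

empty

[1] timeout(0) → N0(coor t1 [-])
[2] deliver 0→2 → N2(part t1 [-])
[3] deliver 2→0 → ∅
[4] deliver 0→1 → N1(part t1 [-])
[5] deliver 0→1 → ∅
[6] deliver 1→0 → N0(coor t1 [T1])
[7] timeout(0) → N0(coor t2 [T1])
[8] deliver 0→2 → N2(part t1 [T1])
[9] propose(0,'s') → N0(coor t3 [T1])
[10] deliver 1→0 → ∅
[11] timeout(0) → N0(coor t4 [T1])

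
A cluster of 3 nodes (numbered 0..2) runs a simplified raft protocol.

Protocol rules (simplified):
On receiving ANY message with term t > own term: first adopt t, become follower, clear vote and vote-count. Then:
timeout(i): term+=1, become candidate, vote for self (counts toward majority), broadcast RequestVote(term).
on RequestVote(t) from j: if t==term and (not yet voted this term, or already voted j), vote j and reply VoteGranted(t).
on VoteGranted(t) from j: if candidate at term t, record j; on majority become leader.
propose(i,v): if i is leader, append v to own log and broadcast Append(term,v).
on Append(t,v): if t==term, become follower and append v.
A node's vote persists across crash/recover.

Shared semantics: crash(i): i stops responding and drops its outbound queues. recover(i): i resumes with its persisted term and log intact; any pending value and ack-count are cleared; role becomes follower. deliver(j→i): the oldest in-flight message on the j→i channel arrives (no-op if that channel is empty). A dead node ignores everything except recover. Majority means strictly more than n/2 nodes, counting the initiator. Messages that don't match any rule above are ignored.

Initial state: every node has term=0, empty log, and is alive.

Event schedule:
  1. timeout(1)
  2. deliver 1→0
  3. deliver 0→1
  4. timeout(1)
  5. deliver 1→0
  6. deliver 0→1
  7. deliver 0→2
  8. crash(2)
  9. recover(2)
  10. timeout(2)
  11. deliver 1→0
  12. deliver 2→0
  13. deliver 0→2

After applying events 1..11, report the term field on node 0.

2

e1 timeout(1): 1[cand,t=1,-]
e2 deliver 1→0: 0[foll,t=1,-]
e3 deliver 0→1: 1[lead,t=1,-]
e4 timeout(1): 1[cand,t=2,-]
e5 deliver 1→0: 0[foll,t=2,-]
e6 deliver 0→1: 1[lead,t=2,-]
e7 deliver 0→2: ·
e8 crash(2): 2[✗foll,t=0,-]
e9 recover(2): 2[foll,t=0,-]
e10 timeout(2): 2[cand,t=1,-]
e11 deliver 1→0: ·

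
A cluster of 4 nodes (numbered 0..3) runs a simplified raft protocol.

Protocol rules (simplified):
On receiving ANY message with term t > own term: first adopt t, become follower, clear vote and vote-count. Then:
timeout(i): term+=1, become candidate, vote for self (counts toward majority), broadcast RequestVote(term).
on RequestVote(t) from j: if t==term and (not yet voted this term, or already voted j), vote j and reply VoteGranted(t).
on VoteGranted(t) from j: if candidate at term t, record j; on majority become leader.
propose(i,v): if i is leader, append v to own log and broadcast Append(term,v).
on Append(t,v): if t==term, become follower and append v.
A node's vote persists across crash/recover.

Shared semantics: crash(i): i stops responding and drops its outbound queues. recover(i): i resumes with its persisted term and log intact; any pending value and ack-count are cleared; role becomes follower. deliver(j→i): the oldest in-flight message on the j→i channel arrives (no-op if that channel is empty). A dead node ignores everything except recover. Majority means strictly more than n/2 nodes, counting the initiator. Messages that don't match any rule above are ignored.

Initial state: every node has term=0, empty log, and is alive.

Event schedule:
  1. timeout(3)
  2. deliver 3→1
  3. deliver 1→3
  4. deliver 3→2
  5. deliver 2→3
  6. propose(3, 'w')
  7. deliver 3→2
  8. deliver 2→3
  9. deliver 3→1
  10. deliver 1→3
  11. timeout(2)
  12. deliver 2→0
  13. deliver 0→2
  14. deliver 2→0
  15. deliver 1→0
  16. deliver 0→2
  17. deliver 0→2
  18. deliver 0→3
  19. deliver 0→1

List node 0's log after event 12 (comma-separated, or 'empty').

1. timeout(3):  <3:cand t1 ->
2. deliver 3→1:  <1:foll t1 ->
3. deliver 1→3:  nop
4. deliver 3→2:  <2:foll t1 ->
5. deliver 2→3:  <3:lead t1 ->
6. propose(3,'w'):  <3:lead t1 w>
7. deliver 3→2:  <2:foll t1 w>
8. deliver 2→3:  nop
9. deliver 3→1:  <1:foll t1 w>
10. deliver 1→3:  nop
11. timeout(2):  <2:cand t2 w>
12. deliver 2→0:  <0:foll t2 ->

empty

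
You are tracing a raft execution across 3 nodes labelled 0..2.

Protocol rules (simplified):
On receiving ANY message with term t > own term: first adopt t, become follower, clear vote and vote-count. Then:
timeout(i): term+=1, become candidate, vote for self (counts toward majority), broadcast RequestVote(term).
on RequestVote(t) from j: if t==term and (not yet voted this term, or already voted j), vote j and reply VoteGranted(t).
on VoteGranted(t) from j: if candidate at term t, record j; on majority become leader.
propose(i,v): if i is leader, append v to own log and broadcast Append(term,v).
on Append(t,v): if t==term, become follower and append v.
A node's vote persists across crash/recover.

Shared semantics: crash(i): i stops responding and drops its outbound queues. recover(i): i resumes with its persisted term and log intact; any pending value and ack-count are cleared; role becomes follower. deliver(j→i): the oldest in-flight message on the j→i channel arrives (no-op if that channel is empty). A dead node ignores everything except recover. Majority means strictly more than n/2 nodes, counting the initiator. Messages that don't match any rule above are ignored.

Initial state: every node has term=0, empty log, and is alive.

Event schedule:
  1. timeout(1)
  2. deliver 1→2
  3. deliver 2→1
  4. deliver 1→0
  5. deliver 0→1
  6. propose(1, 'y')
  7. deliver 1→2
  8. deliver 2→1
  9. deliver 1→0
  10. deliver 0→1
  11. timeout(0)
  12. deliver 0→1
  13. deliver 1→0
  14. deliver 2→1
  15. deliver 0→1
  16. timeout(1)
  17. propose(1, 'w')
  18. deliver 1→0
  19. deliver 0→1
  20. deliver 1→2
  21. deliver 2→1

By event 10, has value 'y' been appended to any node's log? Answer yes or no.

step 1 timeout(1): 1={cand,t=1,log=-}
step 2 deliver 1→2: 2={foll,t=1,log=-}
step 3 deliver 2→1: 1={lead,t=1,log=-}
step 4 deliver 1→0: 0={foll,t=1,log=-}
step 5 deliver 0→1: —
step 6 propose(1,'y'): 1={lead,t=1,log=y}
step 7 deliver 1→2: 2={foll,t=1,log=y}
step 8 deliver 2→1: —
step 9 deliver 1→0: 0={foll,t=1,log=y}
step 10 deliver 0→1: —

yes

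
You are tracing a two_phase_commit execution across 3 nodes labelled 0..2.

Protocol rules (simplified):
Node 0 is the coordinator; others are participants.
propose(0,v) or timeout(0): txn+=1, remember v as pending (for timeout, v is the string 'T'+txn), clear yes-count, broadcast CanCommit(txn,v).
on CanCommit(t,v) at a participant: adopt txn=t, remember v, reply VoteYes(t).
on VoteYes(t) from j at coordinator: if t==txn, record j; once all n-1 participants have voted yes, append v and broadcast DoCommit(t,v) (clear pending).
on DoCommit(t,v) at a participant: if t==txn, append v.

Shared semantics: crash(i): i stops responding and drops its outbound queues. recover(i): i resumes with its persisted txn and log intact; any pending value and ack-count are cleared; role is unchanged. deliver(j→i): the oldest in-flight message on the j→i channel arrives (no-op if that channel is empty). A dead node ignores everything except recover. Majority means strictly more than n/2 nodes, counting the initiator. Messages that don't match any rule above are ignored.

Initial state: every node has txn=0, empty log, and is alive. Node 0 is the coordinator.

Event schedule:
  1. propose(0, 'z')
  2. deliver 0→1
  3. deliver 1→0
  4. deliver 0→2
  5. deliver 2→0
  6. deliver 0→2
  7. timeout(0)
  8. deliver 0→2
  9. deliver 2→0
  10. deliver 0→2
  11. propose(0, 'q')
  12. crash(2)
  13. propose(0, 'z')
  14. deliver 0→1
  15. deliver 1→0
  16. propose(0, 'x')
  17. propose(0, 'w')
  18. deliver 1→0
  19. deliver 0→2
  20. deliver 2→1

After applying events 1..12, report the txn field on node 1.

after 1 — propose(0,'z'): n0:coor/t1/[-]
after 2 — deliver 0→1: n1:part/t1/[-]
after 3 — deliver 1→0: ·
after 4 — deliver 0→2: n2:part/t1/[-]
after 5 — deliver 2→0: n0:coor/t1/[z]
after 6 — deliver 0→2: n2:part/t1/[z]
after 7 — timeout(0): n0:coor/t2/[z]
after 8 — deliver 0→2: n2:part/t2/[z]
after 9 — deliver 2→0: ·
after 10 — deliver 0→2: ·
after 11 — propose(0,'q'): n0:coor/t3/[z]
after 12 — crash(2): n2:✗part/t2/[z]

1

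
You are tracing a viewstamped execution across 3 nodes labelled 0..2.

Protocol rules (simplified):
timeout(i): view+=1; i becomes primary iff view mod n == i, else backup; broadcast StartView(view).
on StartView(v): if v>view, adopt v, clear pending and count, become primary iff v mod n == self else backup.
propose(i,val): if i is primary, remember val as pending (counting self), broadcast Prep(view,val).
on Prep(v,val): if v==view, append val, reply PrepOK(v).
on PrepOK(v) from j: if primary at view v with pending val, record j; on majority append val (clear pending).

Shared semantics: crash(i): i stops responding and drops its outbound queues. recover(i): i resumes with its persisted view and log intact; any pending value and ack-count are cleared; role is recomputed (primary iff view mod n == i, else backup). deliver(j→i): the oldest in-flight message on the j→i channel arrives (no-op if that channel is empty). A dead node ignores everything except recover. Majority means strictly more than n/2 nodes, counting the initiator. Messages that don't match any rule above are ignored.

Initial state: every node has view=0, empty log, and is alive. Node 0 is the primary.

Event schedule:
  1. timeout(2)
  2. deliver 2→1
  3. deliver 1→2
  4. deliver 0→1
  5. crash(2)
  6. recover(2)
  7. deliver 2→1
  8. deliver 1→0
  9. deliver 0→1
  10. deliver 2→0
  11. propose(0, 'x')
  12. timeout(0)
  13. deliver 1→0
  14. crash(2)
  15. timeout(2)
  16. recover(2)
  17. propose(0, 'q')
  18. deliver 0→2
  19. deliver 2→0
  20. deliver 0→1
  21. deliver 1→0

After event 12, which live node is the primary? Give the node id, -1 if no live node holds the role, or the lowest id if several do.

1

after 1 — timeout(2): n2:back/v1/[-]
after 2 — deliver 2→1: n1:prim/v1/[-]
after 3 — deliver 1→2: ·
after 4 — deliver 0→1: ·
after 5 — crash(2): n2:✗back/v1/[-]
after 6 — recover(2): n2:back/v1/[-]
after 7 — deliver 2→1: ·
after 8 — deliver 1→0: ·
after 9 — deliver 0→1: ·
after 10 — deliver 2→0: ·
after 11 — propose(0,'x'): ·
after 12 — timeout(0): n0:back/v1/[-]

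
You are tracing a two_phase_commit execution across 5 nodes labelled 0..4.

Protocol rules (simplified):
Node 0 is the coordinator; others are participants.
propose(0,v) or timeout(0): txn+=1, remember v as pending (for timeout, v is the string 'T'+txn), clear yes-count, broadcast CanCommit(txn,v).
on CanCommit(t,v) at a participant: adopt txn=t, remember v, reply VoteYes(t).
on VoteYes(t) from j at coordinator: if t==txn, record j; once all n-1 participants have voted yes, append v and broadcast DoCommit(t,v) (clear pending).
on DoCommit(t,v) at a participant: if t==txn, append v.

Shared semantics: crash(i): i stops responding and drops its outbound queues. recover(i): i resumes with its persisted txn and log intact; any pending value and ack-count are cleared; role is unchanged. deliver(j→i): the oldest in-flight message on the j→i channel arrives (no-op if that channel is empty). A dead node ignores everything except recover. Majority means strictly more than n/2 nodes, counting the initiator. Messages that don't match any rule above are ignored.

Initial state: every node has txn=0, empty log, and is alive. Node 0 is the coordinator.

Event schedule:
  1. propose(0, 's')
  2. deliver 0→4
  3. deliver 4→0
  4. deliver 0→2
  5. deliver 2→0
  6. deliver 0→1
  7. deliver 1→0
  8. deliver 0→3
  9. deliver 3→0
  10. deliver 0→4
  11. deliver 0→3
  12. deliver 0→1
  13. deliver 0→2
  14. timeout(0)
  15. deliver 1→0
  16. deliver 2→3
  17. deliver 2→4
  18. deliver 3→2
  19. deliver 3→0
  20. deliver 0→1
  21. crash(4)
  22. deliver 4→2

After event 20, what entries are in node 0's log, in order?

1. propose(0,'s'):  <0:coor t1 ->
2. deliver 0→4:  <4:part t1 ->
3. deliver 4→0:  nop
4. deliver 0→2:  <2:part t1 ->
5. deliver 2→0:  nop
6. deliver 0→1:  <1:part t1 ->
7. deliver 1→0:  nop
8. deliver 0→3:  <3:part t1 ->
9. deliver 3→0:  <0:coor t1 s>
10. deliver 0→4:  <4:part t1 s>
11. deliver 0→3:  <3:part t1 s>
12. deliver 0→1:  <1:part t1 s>
13. deliver 0→2:  <2:part t1 s>
14. timeout(0):  <0:coor t2 s>
15. deliver 1→0:  nop
16. deliver 2→3:  nop
17. deliver 2→4:  nop
18. deliver 3→2:  nop
19. deliver 3→0:  nop
20. deliver 0→1:  <1:part t2 s>

s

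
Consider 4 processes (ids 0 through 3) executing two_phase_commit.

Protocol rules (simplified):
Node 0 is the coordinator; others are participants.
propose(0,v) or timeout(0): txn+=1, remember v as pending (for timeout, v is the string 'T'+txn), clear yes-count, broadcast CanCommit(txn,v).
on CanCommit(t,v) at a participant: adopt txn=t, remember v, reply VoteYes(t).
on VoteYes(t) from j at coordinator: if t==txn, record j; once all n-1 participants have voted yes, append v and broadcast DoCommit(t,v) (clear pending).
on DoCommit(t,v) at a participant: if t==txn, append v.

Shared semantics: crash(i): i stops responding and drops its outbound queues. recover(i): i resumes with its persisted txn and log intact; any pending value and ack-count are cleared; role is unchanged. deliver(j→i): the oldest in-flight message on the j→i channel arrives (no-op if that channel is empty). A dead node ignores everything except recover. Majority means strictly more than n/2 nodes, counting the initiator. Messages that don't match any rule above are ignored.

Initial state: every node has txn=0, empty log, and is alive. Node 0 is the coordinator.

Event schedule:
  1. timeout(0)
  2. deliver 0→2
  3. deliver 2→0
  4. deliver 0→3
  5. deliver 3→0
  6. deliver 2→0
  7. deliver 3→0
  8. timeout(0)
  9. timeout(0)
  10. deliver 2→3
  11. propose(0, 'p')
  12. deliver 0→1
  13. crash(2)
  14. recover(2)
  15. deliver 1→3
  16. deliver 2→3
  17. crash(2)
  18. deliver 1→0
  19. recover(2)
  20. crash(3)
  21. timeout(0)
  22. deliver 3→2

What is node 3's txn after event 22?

1. timeout(0):  <0:coor t1 ->
2. deliver 0→2:  <2:part t1 ->
3. deliver 2→0:  nop
4. deliver 0→3:  <3:part t1 ->
5. deliver 3→0:  nop
6. deliver 2→0:  nop
7. deliver 3→0:  nop
8. timeout(0):  <0:coor t2 ->
9. timeout(0):  <0:coor t3 ->
10. deliver 2→3:  nop
11. propose(0,'p'):  <0:coor t4 ->
12. deliver 0→1:  <1:part t1 ->
13. crash(2):  <2:✗part t1 ->
14. recover(2):  <2:part t1 ->
15. deliver 1→3:  nop
16. deliver 2→3:  nop
17. crash(2):  <2:✗part t1 ->
18. deliver 1→0:  nop
19. recover(2):  <2:part t1 ->
20. crash(3):  <3:✗part t1 ->
21. timeout(0):  <0:coor t5 ->
22. deliver 3→2:  nop

1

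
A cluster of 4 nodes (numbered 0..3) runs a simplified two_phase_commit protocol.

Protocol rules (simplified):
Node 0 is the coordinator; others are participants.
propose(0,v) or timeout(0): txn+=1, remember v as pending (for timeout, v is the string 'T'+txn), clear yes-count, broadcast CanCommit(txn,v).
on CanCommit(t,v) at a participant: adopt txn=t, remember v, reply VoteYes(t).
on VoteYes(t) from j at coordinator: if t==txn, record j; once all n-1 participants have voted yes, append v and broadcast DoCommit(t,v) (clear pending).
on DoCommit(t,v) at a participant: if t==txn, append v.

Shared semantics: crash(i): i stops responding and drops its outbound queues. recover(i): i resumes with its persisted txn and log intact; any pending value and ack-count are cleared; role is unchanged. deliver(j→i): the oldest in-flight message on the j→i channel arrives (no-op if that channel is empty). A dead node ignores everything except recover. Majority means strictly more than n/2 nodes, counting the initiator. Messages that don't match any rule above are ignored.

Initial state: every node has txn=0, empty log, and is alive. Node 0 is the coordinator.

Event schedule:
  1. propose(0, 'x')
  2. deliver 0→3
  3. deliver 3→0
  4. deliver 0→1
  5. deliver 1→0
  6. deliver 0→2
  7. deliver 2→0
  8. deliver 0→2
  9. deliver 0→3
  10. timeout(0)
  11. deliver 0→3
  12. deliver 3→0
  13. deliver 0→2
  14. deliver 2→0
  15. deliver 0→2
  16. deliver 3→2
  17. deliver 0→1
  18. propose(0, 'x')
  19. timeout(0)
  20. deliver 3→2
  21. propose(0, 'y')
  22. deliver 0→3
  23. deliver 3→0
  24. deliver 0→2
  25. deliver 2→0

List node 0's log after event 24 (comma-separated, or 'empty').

x

1. propose(0,'x'):  <0:coor t1 ->
2. deliver 0→3:  <3:part t1 ->
3. deliver 3→0:  nop
4. deliver 0→1:  <1:part t1 ->
5. deliver 1→0:  nop
6. deliver 0→2:  <2:part t1 ->
7. deliver 2→0:  <0:coor t1 x>
8. deliver 0→2:  <2:part t1 x>
9. deliver 0→3:  <3:part t1 x>
10. timeout(0):  <0:coor t2 x>
11. deliver 0→3:  <3:part t2 x>
12. deliver 3→0:  nop
13. deliver 0→2:  <2:part t2 x>
14. deliver 2→0:  nop
15. deliver 0→2:  nop
16. deliver 3→2:  nop
17. deliver 0→1:  <1:part t1 x>
18. propose(0,'x'):  <0:coor t3 x>
19. timeout(0):  <0:coor t4 x>
20. deliver 3→2:  nop
21. propose(0,'y'):  <0:coor t5 x>
22. deliver 0→3:  <3:part t3 x>
23. deliver 3→0:  nop
24. deliver 0→2:  <2:part t3 x>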